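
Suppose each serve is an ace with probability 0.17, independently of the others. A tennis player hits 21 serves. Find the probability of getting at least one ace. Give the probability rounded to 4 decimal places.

0.9800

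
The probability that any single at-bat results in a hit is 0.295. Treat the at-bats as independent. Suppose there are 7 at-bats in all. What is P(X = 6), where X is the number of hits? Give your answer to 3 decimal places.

0.003

X ~ Binomial(n=7, p=0.295).
P(X=6) = C(7,6) · p^6 · (1−p)^1
= 7 · 0.00065907 · 0.705 = 0.00325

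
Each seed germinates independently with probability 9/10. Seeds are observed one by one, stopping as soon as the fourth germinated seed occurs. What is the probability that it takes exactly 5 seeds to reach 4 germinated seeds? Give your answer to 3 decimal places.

0.262

Y = trial on which the fourth success occurs; negative binomial, r=4, p=0.90.
P(Y=5) = C(4,3) · p^4 · (1−p)^1
= 4 · 0.6561 · 0.1 = 0.26244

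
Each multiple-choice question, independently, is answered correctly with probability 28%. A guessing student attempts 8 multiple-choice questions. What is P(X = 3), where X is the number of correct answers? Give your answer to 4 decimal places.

0.2379

X ~ Binomial(n=8, p=0.28).
P(X=3) = C(8,3) · p^3 · (1−p)^5
= 56 · 0.021952 · 0.19349 = 0.237862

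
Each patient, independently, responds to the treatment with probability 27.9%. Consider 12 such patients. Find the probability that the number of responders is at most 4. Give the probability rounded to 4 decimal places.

0.7770

X ~ Binomial(12, 0.279); P(X ≤ 4) = Σ C(12,k) p^k (1−p)^(12−k) over k:
  k=0: C(12,0)·0.279^0·0.721^12 = 0.019734
  k=1: C(12,1)·0.279^1·0.721^11 = 0.091638
  k=2: C(12,2)·0.279^2·0.721^10 = 0.195032
  k=3: C(12,3)·0.279^3·0.721^9 = 0.251566
  k=4: C(12,4)·0.279^4·0.721^8 = 0.219030
Total = 0.777000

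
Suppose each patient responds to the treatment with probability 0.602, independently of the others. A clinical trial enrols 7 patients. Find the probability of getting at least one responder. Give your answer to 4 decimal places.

0.9984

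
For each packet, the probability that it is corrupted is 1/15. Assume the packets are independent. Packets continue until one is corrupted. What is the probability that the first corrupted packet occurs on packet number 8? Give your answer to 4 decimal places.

0.0411

Geometric (trials to first success), p = 0.066667.
P(Y = 8) = (1−p)^7 · p = 0.61696 · 0.066667 = 0.041131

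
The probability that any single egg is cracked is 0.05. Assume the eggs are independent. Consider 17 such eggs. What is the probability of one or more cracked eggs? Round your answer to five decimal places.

0.58188

P(at least one) = 1 − P(none) = 1 − (1 − 0.05)^17
= 1 − 0.4181203 = 0.5818797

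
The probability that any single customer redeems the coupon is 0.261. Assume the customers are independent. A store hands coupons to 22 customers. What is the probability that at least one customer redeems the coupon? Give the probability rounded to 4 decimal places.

P(at least one) = 1 − P(none) = 1 − (1 − 0.261)^22
= 1 − 0.001289 = 0.998711

0.9987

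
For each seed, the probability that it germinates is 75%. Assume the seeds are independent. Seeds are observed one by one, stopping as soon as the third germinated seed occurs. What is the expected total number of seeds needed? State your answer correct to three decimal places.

Y = total seeds until the third success; negative binomial with r=3, p=0.75.
E[Y] = r / p = 3 / 0.75 = 4.00000

4.000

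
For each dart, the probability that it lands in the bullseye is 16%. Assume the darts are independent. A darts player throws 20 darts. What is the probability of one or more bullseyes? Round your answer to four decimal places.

P(at least one) = 1 − P(none) = 1 − (1 − 0.16)^20
= 1 − 0.030590 = 0.969410

0.9694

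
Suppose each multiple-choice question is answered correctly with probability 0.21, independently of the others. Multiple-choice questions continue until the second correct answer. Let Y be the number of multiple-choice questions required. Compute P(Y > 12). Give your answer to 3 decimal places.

Needing more than 12 multiple-choice questions ⇔ fewer than 2 successes in the first 12. With X ~ Binomial(12, 0.21), P(Y > 12) = P(X ≤ 1).
  k=0: C(12,0)·0.21^0·0.79^12 = 0.05909
  k=1: C(12,1)·0.21^1·0.79^11 = 0.18849
P(X ≤ 1) = 0.24759

0.248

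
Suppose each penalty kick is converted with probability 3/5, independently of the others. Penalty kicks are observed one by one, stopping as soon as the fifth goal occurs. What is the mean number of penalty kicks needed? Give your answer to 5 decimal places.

Y = total penalty kicks until the fifth success; negative binomial with r=5, p=0.60.
E[Y] = r / p = 5 / 0.60 = 8.3333333

8.33333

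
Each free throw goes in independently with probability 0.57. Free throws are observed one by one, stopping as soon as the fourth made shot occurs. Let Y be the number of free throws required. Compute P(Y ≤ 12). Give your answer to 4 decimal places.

Finishing within 12 free throws ⇔ at least 4 successes in the first 12. With X ~ Binomial(12, 0.57), P(Y ≤ 12) = 1 − P(X ≤ 3).
  k=0: C(12,0)·0.57^0·0.43^12 = 0.000040
  k=1: C(12,1)·0.57^1·0.43^11 = 0.000636
  k=2: C(12,2)·0.57^2·0.43^10 = 0.004634
  k=3: C(12,3)·0.57^3·0.43^9 = 0.020477
1 − 0.025787 = 0.974213

0.9742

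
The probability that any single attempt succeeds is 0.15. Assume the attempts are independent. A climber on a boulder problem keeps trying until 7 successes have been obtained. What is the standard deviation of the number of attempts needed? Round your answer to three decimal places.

16.262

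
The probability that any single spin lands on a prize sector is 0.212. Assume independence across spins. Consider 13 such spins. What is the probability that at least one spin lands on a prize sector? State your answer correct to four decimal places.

P(at least one) = 1 − P(none) = 1 − (1 − 0.212)^13
= 1 − 0.045169 = 0.954831

0.9548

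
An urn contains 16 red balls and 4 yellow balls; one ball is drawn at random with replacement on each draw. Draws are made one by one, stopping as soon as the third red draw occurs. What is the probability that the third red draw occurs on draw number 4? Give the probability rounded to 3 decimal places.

Y = trial on which the third success occurs; negative binomial, r=3, p=0.80.
P(Y=4) = C(3,2) · p^3 · (1−p)^1
= 3 · 0.512 · 0.2 = 0.30720

0.307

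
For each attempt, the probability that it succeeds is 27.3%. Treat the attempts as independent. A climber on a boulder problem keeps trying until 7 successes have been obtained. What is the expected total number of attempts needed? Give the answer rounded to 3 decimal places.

25.641

Y = total attempts until the seventh success; negative binomial with r=7, p=0.273.
E[Y] = r / p = 7 / 0.273 = 25.64103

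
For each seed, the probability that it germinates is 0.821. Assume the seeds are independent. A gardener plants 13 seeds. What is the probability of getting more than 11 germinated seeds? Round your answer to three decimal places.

X ~ Binomial(13, 0.821); P(X ≥ 12) = Σ C(13,k) p^k (1−p)^(13−k) over k:
  k=12: C(13,12)·0.821^12·0.179^1 = 0.21823
  k=13: C(13,13)·0.821^13·0.179^0 = 0.07699
Total = 0.29522

0.295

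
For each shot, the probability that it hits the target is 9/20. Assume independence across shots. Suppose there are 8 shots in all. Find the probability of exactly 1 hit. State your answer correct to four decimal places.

X ~ Binomial(n=8, p=0.45).
P(X=1) = C(8,1) · p^1 · (1−p)^7
= 8 · 0.45 · 0.015224 = 0.054808

0.0548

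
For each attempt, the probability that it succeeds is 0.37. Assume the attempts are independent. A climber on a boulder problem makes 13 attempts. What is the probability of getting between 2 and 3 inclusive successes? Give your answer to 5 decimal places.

0.20894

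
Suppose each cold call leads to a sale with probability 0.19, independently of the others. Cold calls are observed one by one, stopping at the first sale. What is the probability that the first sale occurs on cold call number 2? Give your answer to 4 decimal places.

0.1539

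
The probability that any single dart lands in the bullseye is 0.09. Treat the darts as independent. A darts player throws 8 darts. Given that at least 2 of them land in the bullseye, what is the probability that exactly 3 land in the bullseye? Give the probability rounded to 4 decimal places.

0.1616

X ~ Binomial(8, 0.09). Want P(X=3 | X≥2) = P(X=3) / P(X≥2).
P(X=3) = C(8,3)·0.09^3·0.91^5 = 0.025475
P(X≥2) = 1 − 0.470253 − 0.372068 = 0.157680
Ratio = 0.025475 / 0.157680 = 0.161565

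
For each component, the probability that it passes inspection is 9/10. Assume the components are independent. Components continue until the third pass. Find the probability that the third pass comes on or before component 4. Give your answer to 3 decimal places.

0.948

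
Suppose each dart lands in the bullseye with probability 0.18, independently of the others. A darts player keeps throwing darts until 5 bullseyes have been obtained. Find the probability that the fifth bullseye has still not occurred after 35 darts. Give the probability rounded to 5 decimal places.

Needing more than 35 darts ⇔ fewer than 5 successes in the first 35. With X ~ Binomial(35, 0.18), P(Y > 35) = P(X ≤ 4).
  k=0: C(35,0)·0.18^0·0.82^35 = 0.0009627
  k=1: C(35,1)·0.18^1·0.82^34 = 0.0073962
  k=2: C(35,2)·0.18^2·0.82^33 = 0.0276006
  k=3: C(35,3)·0.18^3·0.82^32 = 0.0666454
  k=4: C(35,4)·0.18^4·0.82^31 = 0.1170359
P(X ≤ 4) = 0.2196409

0.21964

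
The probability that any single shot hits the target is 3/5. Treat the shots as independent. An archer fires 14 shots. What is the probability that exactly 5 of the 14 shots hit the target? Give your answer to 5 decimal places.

X ~ Binomial(n=14, p=0.60).
P(X=5) = C(14,5) · p^5 · (1−p)^9
= 2002 · 0.07776 · 0.00026214 = 0.0408094

0.04081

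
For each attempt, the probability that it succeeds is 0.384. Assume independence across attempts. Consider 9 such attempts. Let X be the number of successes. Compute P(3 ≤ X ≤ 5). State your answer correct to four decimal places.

0.6543

X ~ Binomial(9, 0.384); P(3 ≤ X ≤ 5) = Σ C(9,k) p^k (1−p)^(9−k) over k:
  k=3: C(9,3)·0.384^3·0.616^6 = 0.259871
  k=4: C(9,4)·0.384^4·0.616^5 = 0.242996
  k=5: C(9,5)·0.384^5·0.616^4 = 0.151478
Total = 0.654345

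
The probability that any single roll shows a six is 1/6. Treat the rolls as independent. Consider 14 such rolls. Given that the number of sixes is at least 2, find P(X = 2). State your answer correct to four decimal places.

X ~ Binomial(14, 0.166667). Want P(X=2 | X≥2) = P(X=2) / P(X≥2).
P(X=2) = C(14,2)·0.166667^2·0.833333^12 = 0.283507
P(X≥2) = 1 − 0.077887 − 0.218082 = 0.704031
Ratio = 0.283507 / 0.704031 = 0.402691

0.4027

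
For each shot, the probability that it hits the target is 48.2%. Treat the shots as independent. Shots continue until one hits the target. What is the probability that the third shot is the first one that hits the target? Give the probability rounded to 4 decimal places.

Geometric (trials to first success), p = 0.482.
P(Y = 3) = (1−p)^2 · p = 0.26832 · 0.482 = 0.129332

0.1293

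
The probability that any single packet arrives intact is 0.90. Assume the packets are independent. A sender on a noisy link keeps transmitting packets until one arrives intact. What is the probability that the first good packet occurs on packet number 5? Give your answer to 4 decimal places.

0.0001

Geometric (trials to first success), p = 0.90.
P(Y = 5) = (1−p)^4 · p = 0.0001 · 0.90 = 0.000090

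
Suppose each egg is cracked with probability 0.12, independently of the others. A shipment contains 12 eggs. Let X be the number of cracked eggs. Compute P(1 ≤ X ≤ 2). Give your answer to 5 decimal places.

X ~ Binomial(12, 0.12); P(1 ≤ X ≤ 2) = Σ C(12,k) p^k (1−p)^(12−k) over k:
  k=1: C(12,1)·0.12^1·0.88^11 = 0.3529164
  k=2: C(12,2)·0.12^2·0.88^10 = 0.2646873
Total = 0.6176038

0.61760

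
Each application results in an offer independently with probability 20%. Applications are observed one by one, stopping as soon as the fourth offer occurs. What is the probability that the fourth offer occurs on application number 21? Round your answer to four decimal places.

Y = trial on which the fourth success occurs; negative binomial, r=4, p=0.20.
P(Y=21) = C(20,3) · p^4 · (1−p)^17
= 1140 · 0.0016 · 0.022518 = 0.041073

0.0411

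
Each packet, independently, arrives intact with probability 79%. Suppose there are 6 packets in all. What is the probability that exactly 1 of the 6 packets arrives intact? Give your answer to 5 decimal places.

X ~ Binomial(n=6, p=0.79).
P(X=1) = C(6,1) · p^1 · (1−p)^5
= 6 · 0.79 · 0.00040841 = 0.0019359

0.00194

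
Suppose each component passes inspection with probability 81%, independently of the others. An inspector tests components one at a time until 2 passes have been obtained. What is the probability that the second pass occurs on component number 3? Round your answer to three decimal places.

0.249

Y = trial on which the second success occurs; negative binomial, r=2, p=0.81.
P(Y=3) = C(2,1) · p^2 · (1−p)^1
= 2 · 0.6561 · 0.19 = 0.24932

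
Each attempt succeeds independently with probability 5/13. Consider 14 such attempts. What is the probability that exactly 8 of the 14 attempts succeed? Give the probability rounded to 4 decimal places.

0.0781

X ~ Binomial(n=14, p=0.384615).
P(X=8) = C(14,8) · p^8 · (1−p)^6
= 3003 · 0.00047887 · 0.05431 = 0.078100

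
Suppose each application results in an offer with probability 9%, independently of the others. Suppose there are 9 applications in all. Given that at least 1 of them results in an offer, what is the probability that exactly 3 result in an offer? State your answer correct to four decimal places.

0.0608

X ~ Binomial(9, 0.09). Want P(X=3 | X≥1) = P(X=3) / P(X≥1).
P(X=3) = C(9,3)·0.09^3·0.91^6 = 0.034774
P(X≥1) = 1 − 0.427930 = 0.572070
Ratio = 0.034774 / 0.572070 = 0.060786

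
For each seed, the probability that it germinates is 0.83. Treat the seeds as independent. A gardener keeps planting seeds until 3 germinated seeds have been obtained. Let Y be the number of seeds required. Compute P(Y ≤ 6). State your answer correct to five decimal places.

Finishing within 6 seeds ⇔ at least 3 successes in the first 6. With X ~ Binomial(6, 0.83), P(Y ≤ 6) = 1 − P(X ≤ 2).
  k=0: C(6,0)·0.83^0·0.17^6 = 0.0000241
  k=1: C(6,1)·0.83^1·0.17^5 = 0.0007071
  k=2: C(6,2)·0.83^2·0.17^4 = 0.0086306
1 − 0.0093619 = 0.9906381

0.99064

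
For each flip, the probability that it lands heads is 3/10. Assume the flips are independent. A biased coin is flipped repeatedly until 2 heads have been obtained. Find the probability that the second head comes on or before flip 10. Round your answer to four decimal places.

Finishing within 10 flips ⇔ at least 2 successes in the first 10. With X ~ Binomial(10, 0.30), P(Y ≤ 10) = 1 − P(X ≤ 1).
  k=0: C(10,0)·0.30^0·0.70^10 = 0.028248
  k=1: C(10,1)·0.30^1·0.70^9 = 0.121061
1 − 0.149308 = 0.850692

0.8507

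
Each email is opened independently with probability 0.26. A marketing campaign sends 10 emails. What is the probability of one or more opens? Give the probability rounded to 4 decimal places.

0.9508

P(at least one) = 1 − P(none) = 1 − (1 − 0.26)^10
= 1 − 0.049240 = 0.950760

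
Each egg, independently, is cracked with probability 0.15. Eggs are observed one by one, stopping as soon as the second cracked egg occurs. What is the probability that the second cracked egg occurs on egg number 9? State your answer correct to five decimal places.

Y = trial on which the second success occurs; negative binomial, r=2, p=0.15.
P(Y=9) = C(8,1) · p^2 · (1−p)^7
= 8 · 0.0225 · 0.32058 = 0.0577039

0.05770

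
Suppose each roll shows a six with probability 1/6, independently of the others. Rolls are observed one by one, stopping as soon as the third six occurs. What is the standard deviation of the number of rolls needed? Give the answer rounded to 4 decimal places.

9.4868

Y = total rolls until the third success; negative binomial with r=3, p=0.166667.
SD(Y) = √[r(1−p)/p²] = √(90.000000) = 9.486833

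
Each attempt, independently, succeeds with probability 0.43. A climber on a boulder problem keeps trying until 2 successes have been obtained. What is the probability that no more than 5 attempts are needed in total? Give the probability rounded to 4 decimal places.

Finishing within 5 attempts ⇔ at least 2 successes in the first 5. With X ~ Binomial(5, 0.43), P(Y ≤ 5) = 1 − P(X ≤ 1).
  k=0: C(5,0)·0.43^0·0.57^5 = 0.060169
  k=1: C(5,1)·0.43^1·0.57^4 = 0.226954
1 − 0.287123 = 0.712877

0.7129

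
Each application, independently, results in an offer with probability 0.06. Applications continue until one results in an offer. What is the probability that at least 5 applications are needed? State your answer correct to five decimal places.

0.78075

Y = number of applications to the first success; geometric, p = 0.06.
P(Y > 4) = P(first 4 all fail) = (1−p)^4 = 0.7807490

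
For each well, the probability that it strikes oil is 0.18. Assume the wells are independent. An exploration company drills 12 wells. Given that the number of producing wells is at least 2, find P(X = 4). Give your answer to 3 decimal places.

0.160

X ~ Binomial(12, 0.18). Want P(X=4 | X≥2) = P(X=4) / P(X≥2).
P(X=4) = C(12,4)·0.18^4·0.82^8 = 0.10622
P(X≥2) = 1 − 0.09242 − 0.24345 = 0.66413
Ratio = 0.10622 / 0.66413 = 0.15994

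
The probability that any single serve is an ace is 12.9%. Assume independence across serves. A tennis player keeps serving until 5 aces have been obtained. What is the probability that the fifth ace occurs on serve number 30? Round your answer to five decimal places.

Y = trial on which the fifth success occurs; negative binomial, r=5, p=0.129.
P(Y=30) = C(29,4) · p^5 · (1−p)^25
= 23751 · 3.5723e-05 · 0.031656 = 0.0268587

0.02686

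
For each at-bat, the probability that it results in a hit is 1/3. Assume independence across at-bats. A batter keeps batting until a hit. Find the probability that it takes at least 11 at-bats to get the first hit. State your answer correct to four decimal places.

Y = number of at-bats to the first success; geometric, p = 0.333333.
P(Y > 10) = P(first 10 all fail) = (1−p)^10 = 0.017342

0.0173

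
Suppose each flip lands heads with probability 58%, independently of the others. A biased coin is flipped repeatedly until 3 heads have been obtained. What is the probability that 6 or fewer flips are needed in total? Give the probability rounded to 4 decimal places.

Finishing within 6 flips ⇔ at least 3 successes in the first 6. With X ~ Binomial(6, 0.58), P(Y ≤ 6) = 1 − P(X ≤ 2).
  k=0: C(6,0)·0.58^0·0.42^6 = 0.005489
  k=1: C(6,1)·0.58^1·0.42^5 = 0.045481
  k=2: C(6,2)·0.58^2·0.42^4 = 0.157016
1 − 0.207986 = 0.792014

0.7920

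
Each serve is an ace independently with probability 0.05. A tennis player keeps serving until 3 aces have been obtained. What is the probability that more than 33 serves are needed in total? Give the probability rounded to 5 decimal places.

0.77281

Needing more than 33 serves ⇔ fewer than 3 successes in the first 33. With X ~ Binomial(33, 0.05), P(Y > 33) = P(X ≤ 2).
  k=0: C(33,0)·0.05^0·0.95^33 = 0.1840259
  k=1: C(33,1)·0.05^1·0.95^32 = 0.3196239
  k=2: C(33,2)·0.05^2·0.95^31 = 0.2691570
P(X ≤ 2) = 0.7728069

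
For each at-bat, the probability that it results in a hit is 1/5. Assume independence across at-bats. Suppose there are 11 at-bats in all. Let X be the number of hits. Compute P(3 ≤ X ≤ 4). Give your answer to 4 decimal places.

X ~ Binomial(11, 0.20); P(3 ≤ X ≤ 4) = Σ C(11,k) p^k (1−p)^(11−k) over k:
  k=3: C(11,3)·0.20^3·0.80^8 = 0.221459
  k=4: C(11,4)·0.20^4·0.80^7 = 0.110730
Total = 0.332189

0.3322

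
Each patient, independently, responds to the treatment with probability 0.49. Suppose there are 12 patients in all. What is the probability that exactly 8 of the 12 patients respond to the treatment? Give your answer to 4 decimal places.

X ~ Binomial(n=12, p=0.49).
P(X=8) = C(12,8) · p^8 · (1−p)^4
= 495 · 0.0033233 · 0.067652 = 0.111290

0.1113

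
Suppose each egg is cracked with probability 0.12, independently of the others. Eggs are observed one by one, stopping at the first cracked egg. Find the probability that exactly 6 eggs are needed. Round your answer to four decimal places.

0.0633

Geometric (trials to first success), p = 0.12.
P(Y = 6) = (1−p)^5 · p = 0.52773 · 0.12 = 0.063328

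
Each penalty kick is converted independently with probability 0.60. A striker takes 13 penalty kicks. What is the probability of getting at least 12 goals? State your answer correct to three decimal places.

X ~ Binomial(13, 0.60); P(X ≥ 12) = Σ C(13,k) p^k (1−p)^(13−k) over k:
  k=12: C(13,12)·0.60^12·0.40^1 = 0.01132
  k=13: C(13,13)·0.60^13·0.40^0 = 0.00131
Total = 0.01263

0.013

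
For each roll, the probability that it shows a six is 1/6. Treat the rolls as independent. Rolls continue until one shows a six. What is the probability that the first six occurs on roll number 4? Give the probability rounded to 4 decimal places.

Geometric (trials to first success), p = 0.166667.
P(Y = 4) = (1−p)^3 · p = 0.5787 · 0.166667 = 0.096451

0.0965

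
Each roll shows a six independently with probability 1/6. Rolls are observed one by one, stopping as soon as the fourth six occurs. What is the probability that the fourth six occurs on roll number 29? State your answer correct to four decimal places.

Y = trial on which the fourth success occurs; negative binomial, r=4, p=0.166667.
P(Y=29) = C(28,3) · p^4 · (1−p)^25
= 3276 · 0.0007716 · 0.010483 = 0.026498

0.0265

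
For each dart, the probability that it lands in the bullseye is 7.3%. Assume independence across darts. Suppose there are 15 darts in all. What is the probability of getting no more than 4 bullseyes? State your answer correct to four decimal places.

0.9967

X ~ Binomial(15, 0.073); P(X ≤ 4) = Σ C(15,k) p^k (1−p)^(15−k) over k:
  k=0: C(15,0)·0.073^0·0.927^15 = 0.320772
  k=1: C(15,1)·0.073^1·0.927^14 = 0.378905
  k=2: C(15,2)·0.073^2·0.927^13 = 0.208868
  k=3: C(15,3)·0.073^3·0.927^12 = 0.071275
  k=4: C(15,4)·0.073^4·0.927^11 = 0.016838
Total = 0.996658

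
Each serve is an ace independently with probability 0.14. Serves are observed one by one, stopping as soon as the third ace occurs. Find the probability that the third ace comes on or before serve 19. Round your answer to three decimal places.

Finishing within 19 serves ⇔ at least 3 successes in the first 19. With X ~ Binomial(19, 0.14), P(Y ≤ 19) = 1 − P(X ≤ 2).
  k=0: C(19,0)·0.14^0·0.86^19 = 0.05695
  k=1: C(19,1)·0.14^1·0.86^18 = 0.17614
  k=2: C(19,2)·0.14^2·0.86^17 = 0.25806
1 − 0.49115 = 0.50885

0.509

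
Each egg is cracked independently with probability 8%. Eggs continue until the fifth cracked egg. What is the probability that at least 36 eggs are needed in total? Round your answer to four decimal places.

Needing more than 35 eggs ⇔ fewer than 5 successes in the first 35. With X ~ Binomial(35, 0.08), P(Y > 35) = P(X ≤ 4).
  k=0: C(35,0)·0.08^0·0.92^35 = 0.054022
  k=1: C(35,1)·0.08^1·0.92^34 = 0.164416
  k=2: C(35,2)·0.08^2·0.92^33 = 0.243050
  k=3: C(35,3)·0.08^3·0.92^32 = 0.232482
  k=4: C(35,4)·0.08^4·0.92^31 = 0.161727
P(X ≤ 4) = 0.855698

0.8557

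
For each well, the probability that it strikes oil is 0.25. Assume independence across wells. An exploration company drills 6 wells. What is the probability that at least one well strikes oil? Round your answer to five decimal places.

P(at least one) = 1 − P(none) = 1 − (1 − 0.25)^6
= 1 − 0.1779785 = 0.8220215

0.82202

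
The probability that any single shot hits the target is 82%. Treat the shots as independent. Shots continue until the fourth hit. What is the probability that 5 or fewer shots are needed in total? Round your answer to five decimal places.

Finishing within 5 shots ⇔ at least 4 successes in the first 5. With X ~ Binomial(5, 0.82), P(Y ≤ 5) = 1 − P(X ≤ 3).
  k=0: C(5,0)·0.82^0·0.18^5 = 0.0001890
  k=1: C(5,1)·0.82^1·0.18^4 = 0.0043040
  k=2: C(5,2)·0.82^2·0.18^3 = 0.0392144
  k=3: C(5,3)·0.82^3·0.18^2 = 0.1786432
1 − 0.2223506 = 0.7776494

0.77765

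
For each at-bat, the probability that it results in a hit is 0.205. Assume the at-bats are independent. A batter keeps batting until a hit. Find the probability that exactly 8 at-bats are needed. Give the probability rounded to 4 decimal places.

0.0411

Geometric (trials to first success), p = 0.205.
P(Y = 8) = (1−p)^7 · p = 0.20071 · 0.205 = 0.041146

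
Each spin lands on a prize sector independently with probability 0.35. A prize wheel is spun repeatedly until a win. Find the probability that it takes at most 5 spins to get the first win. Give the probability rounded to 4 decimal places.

0.8840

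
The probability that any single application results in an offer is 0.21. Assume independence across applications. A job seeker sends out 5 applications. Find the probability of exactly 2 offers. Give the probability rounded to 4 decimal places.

0.2174

X ~ Binomial(n=5, p=0.21).
P(X=2) = C(5,2) · p^2 · (1−p)^3
= 10 · 0.0441 · 0.49304 = 0.217430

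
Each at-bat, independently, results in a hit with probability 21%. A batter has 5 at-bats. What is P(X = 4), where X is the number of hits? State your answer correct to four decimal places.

0.0077

X ~ Binomial(n=5, p=0.21).
P(X=4) = C(5,4) · p^4 · (1−p)^1
= 5 · 0.0019448 · 0.79 = 0.007682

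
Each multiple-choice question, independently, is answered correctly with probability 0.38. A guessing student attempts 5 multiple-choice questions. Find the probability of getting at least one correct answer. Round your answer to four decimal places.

P(at least one) = 1 − P(none) = 1 − (1 − 0.38)^5
= 1 − 0.091613 = 0.908387

0.9084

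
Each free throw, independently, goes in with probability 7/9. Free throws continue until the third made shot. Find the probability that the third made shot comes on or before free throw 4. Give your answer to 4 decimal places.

Finishing within 4 free throws ⇔ at least 3 successes in the first 4. With X ~ Binomial(4, 0.777778), P(Y ≤ 4) = 1 − P(X ≤ 2).
  k=0: C(4,0)·0.777778^0·0.222222^4 = 0.002439
  k=1: C(4,1)·0.777778^1·0.222222^3 = 0.034141
  k=2: C(4,2)·0.777778^2·0.222222^2 = 0.179241
1 − 0.215821 = 0.784179

0.7842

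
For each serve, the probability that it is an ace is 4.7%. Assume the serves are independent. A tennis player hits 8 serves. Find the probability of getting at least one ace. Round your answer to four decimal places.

0.3196

P(at least one) = 1 − P(none) = 1 − (1 − 0.047)^8
= 1 − 0.680367 = 0.319633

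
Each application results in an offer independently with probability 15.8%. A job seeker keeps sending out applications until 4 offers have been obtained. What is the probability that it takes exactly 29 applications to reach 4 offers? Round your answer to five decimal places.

0.02772

Y = trial on which the fourth success occurs; negative binomial, r=4, p=0.158.
P(Y=29) = C(28,3) · p^4 · (1−p)^25
= 3276 · 0.0006232 · 0.013577 = 0.0277188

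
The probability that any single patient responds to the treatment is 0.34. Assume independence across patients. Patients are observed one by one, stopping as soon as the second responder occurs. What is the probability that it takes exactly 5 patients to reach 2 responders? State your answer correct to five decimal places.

0.13294

Y = trial on which the second success occurs; negative binomial, r=2, p=0.34.
P(Y=5) = C(4,1) · p^2 · (1−p)^3
= 4 · 0.1156 · 0.2875 = 0.1329382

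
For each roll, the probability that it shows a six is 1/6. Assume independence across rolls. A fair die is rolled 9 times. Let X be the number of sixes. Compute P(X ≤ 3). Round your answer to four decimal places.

X ~ Binomial(9, 0.166667); P(X ≤ 3) = Σ C(9,k) p^k (1−p)^(9−k) over k:
  k=0: C(9,0)·0.166667^0·0.833333^9 = 0.193807
  k=1: C(9,1)·0.166667^1·0.833333^8 = 0.348852
  k=2: C(9,2)·0.166667^2·0.833333^7 = 0.279082
  k=3: C(9,3)·0.166667^3·0.833333^6 = 0.130238
Total = 0.951979

0.9520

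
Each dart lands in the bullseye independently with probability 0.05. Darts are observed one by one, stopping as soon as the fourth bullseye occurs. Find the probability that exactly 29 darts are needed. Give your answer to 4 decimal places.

0.0057

Y = trial on which the fourth success occurs; negative binomial, r=4, p=0.05.
P(Y=29) = C(28,3) · p^4 · (1−p)^25
= 3276 · 6.25e-06 · 0.27739 = 0.005680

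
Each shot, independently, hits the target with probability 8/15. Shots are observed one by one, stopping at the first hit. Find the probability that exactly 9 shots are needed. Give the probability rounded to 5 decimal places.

Geometric (trials to first success), p = 0.533333.
P(Y = 9) = (1−p)^8 · p = 0.0022493 · 0.533333 = 0.0011996

0.00120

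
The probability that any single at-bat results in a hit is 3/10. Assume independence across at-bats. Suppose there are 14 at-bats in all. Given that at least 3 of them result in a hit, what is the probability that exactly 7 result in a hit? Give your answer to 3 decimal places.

X ~ Binomial(14, 0.30). Want P(X=7 | X≥3) = P(X=7) / P(X≥3).
P(X=7) = C(14,7)·0.30^7·0.70^7 = 0.06181
P(X≥3) = 1 − 0.00678 − 0.04069 − 0.11336 = 0.83916
Ratio = 0.06181 / 0.83916 = 0.07366

0.074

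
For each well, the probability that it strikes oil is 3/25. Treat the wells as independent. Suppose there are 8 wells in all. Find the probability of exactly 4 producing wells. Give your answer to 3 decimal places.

X ~ Binomial(n=8, p=0.12).
P(X=4) = C(8,4) · p^4 · (1−p)^4
= 70 · 0.00020736 · 0.5997 = 0.00870

0.009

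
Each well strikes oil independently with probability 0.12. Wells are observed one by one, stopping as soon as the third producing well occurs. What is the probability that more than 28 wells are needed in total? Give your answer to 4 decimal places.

0.3305

Needing more than 28 wells ⇔ fewer than 3 successes in the first 28. With X ~ Binomial(28, 0.12), P(Y > 28) = P(X ≤ 2).
  k=0: C(28,0)·0.12^0·0.88^28 = 0.027894
  k=1: C(28,1)·0.12^1·0.88^27 = 0.106505
  k=2: C(28,2)·0.12^2·0.88^26 = 0.196067
P(X ≤ 2) = 0.330466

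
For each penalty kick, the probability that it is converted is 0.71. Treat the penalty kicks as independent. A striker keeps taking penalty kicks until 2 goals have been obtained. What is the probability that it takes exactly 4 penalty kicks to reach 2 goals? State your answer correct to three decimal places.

Y = trial on which the second success occurs; negative binomial, r=2, p=0.71.
P(Y=4) = C(3,1) · p^2 · (1−p)^2
= 3 · 0.5041 · 0.0841 = 0.12718

0.127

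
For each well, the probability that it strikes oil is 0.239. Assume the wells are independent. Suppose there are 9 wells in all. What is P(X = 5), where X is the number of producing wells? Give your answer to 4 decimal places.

0.0330

X ~ Binomial(n=9, p=0.239).
P(X=5) = C(9,5) · p^5 · (1−p)^4
= 126 · 0.00077981 · 0.33538 = 0.032953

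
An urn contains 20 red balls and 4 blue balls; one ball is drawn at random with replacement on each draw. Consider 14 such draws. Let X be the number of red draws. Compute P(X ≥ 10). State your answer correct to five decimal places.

X ~ Binomial(14, 0.833333); P(X ≥ 10) = Σ C(14,k) p^k (1−p)^(14−k) over k:
  k=10: C(14,10)·0.833333^10·0.166667^4 = 0.1247431
  k=11: C(14,11)·0.833333^11·0.166667^3 = 0.2268057
  k=12: C(14,12)·0.833333^12·0.166667^2 = 0.2835071
  k=13: C(14,13)·0.833333^13·0.166667^1 = 0.2180824
  k=14: C(14,14)·0.833333^14·0.166667^0 = 0.0778866
Total = 0.9310249

0.93102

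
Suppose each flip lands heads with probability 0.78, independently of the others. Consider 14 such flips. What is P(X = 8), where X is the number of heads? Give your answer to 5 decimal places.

0.04665

X ~ Binomial(n=14, p=0.78).
P(X=8) = C(14,8) · p^8 · (1−p)^6
= 3003 · 0.13701 · 0.00011338 = 0.0466496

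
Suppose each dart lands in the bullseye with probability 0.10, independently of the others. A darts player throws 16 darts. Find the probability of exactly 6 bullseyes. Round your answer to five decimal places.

X ~ Binomial(n=16, p=0.10).
P(X=6) = C(16,6) · p^6 · (1−p)^10
= 8008 · 1e-06 · 0.34868 = 0.0027922

0.00279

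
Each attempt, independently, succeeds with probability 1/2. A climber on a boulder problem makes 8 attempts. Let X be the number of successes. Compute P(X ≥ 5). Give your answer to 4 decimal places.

X ~ Binomial(8, 0.50); P(X ≥ 5) = Σ C(8,k) p^k (1−p)^(8−k) over k:
  k=5: C(8,5)·0.50^5·0.50^3 = 0.218750
  k=6: C(8,6)·0.50^6·0.50^2 = 0.109375
  k=7: C(8,7)·0.50^7·0.50^1 = 0.031250
  k=8: C(8,8)·0.50^8·0.50^0 = 0.003906
Total = 0.363281

0.3633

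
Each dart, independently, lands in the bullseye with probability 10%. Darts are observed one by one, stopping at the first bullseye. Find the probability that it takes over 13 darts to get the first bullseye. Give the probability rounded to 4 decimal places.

0.2542

Y = number of darts to the first success; geometric, p = 0.10.
P(Y > 13) = P(first 13 all fail) = (1−p)^13 = 0.254187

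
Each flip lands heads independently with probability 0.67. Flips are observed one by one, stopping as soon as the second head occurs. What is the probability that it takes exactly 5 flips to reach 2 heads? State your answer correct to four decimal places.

Y = trial on which the second success occurs; negative binomial, r=2, p=0.67.
P(Y=5) = C(4,1) · p^2 · (1−p)^3
= 4 · 0.4489 · 0.035937 = 0.064528

0.0645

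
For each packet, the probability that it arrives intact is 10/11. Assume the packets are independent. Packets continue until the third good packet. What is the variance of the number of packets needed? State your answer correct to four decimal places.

0.3300

Y = total packets until the third success; negative binomial with r=3, p=0.909091.
Var(Y) = r(1−p)/p² = 3·0.090909 / 0.909091² = 0.330000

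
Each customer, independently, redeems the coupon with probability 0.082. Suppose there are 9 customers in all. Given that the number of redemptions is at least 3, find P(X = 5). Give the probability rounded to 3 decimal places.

X ~ Binomial(9, 0.082). Want P(X=5 | X≥3) = P(X=5) / P(X≥3).
P(X=5) = C(9,5)·0.082^5·0.918^4 = 0.00033
P(X≥3) = 1 − 0.46300 − 0.37222 − 0.13299 = 0.03179
Ratio = 0.00033 / 0.03179 = 0.01044

0.010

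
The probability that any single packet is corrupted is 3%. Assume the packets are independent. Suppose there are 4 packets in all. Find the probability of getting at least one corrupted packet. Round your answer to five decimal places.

P(at least one) = 1 − P(none) = 1 − (1 − 0.03)^4
= 1 − 0.8852928 = 0.1147072

0.11471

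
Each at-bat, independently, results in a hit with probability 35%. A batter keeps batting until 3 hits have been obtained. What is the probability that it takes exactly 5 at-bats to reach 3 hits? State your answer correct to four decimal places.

0.1087

Y = trial on which the third success occurs; negative binomial, r=3, p=0.35.
P(Y=5) = C(4,2) · p^3 · (1−p)^2
= 6 · 0.042875 · 0.4225 = 0.108688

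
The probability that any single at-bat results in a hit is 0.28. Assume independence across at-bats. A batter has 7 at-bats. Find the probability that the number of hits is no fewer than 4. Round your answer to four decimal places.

0.1016

X ~ Binomial(7, 0.28); P(X ≥ 4) = Σ C(7,k) p^k (1−p)^(7−k) over k:
  k=4: C(7,4)·0.28^4·0.72^3 = 0.080297
  k=5: C(7,5)·0.28^5·0.72^2 = 0.018736
  k=6: C(7,6)·0.28^6·0.72^1 = 0.002429
  k=7: C(7,7)·0.28^7·0.72^0 = 0.000135
Total = 0.101596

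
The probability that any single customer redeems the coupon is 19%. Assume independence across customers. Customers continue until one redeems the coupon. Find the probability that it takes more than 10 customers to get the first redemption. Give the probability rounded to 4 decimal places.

0.1216

Y = number of customers to the first success; geometric, p = 0.19.
P(Y > 10) = P(first 10 all fail) = (1−p)^10 = 0.121577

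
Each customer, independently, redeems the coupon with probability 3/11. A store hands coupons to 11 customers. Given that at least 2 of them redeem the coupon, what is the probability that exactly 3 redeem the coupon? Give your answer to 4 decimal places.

X ~ Binomial(11, 0.272727). Want P(X=3 | X≥2) = P(X=3) / P(X≥2).
P(X=3) = C(11,3)·0.272727^3·0.727273^8 = 0.261968
P(X≥2) = 1 − 0.030107 − 0.124192 = 0.845701
Ratio = 0.261968 / 0.845701 = 0.309764

0.3098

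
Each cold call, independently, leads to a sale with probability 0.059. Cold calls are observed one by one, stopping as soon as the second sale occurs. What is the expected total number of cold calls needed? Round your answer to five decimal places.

33.89831

Y = total cold calls until the second success; negative binomial with r=2, p=0.059.
E[Y] = r / p = 2 / 0.059 = 33.8983051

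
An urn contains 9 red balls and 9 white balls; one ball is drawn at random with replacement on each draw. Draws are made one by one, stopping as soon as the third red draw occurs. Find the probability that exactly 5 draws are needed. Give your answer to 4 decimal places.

Y = trial on which the third success occurs; negative binomial, r=3, p=0.50.
P(Y=5) = C(4,2) · p^3 · (1−p)^2
= 6 · 0.125 · 0.25 = 0.187500

0.1875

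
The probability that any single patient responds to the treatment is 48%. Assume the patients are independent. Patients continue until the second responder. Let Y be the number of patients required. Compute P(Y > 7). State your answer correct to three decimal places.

Needing more than 7 patients ⇔ fewer than 2 successes in the first 7. With X ~ Binomial(7, 0.48), P(Y > 7) = P(X ≤ 1).
  k=0: C(7,0)·0.48^0·0.52^7 = 0.01028
  k=1: C(7,1)·0.48^1·0.52^6 = 0.06643
P(X ≤ 1) = 0.07671

0.077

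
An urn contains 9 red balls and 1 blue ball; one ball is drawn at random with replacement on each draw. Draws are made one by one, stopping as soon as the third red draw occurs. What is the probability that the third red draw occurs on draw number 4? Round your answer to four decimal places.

Y = trial on which the third success occurs; negative binomial, r=3, p=0.90.
P(Y=4) = C(3,2) · p^3 · (1−p)^1
= 3 · 0.729 · 0.1 = 0.218700

0.2187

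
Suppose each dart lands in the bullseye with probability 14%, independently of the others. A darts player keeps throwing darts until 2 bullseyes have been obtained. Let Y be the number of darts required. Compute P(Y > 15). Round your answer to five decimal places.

0.35832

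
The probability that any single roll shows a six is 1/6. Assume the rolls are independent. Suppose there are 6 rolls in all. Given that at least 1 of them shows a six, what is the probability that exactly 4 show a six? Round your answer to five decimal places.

X ~ Binomial(6, 0.166667). Want P(X=4 | X≥1) = P(X=4) / P(X≥1).
P(X=4) = C(6,4)·0.166667^4·0.833333^2 = 0.0080376
P(X≥1) = 1 − 0.3348980 = 0.6651020
Ratio = 0.0080376 / 0.6651020 = 0.0120847

0.01208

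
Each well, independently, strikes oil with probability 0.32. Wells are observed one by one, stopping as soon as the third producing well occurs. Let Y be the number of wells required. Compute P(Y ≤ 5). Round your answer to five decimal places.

0.19053

Finishing within 5 wells ⇔ at least 3 successes in the first 5. With X ~ Binomial(5, 0.32), P(Y ≤ 5) = 1 − P(X ≤ 2).
  k=0: C(5,0)·0.32^0·0.68^5 = 0.1453934
  k=1: C(5,1)·0.32^1·0.68^4 = 0.3421020
  k=2: C(5,2)·0.32^2·0.68^3 = 0.3219784
1 − 0.8094737 = 0.1905263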